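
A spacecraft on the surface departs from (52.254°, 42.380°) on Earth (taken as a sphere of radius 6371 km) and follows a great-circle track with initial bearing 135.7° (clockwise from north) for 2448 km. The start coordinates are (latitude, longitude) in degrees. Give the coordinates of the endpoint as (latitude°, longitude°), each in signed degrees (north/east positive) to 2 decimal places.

Angular distance δ = d/R = 2448/6371 = 0.38424 rad; initial bearing θ = 2.3684 rad.
sin φ₂ = sin φ₁ cos δ + cos φ₁ sin δ cos θ = (0.7907)(0.9271) + (0.6122)(0.3749)(-0.7157) = 0.5688, so φ₂ = 34.67°.
Δλ = atan2(sin θ sin δ cos φ₁, cos δ − sin φ₁ sin φ₂) = atan2(0.1603, 0.4773) = 18.562°.
λ₂ = 42.380° + 18.562° = 60.94°.

34.67°, 60.94°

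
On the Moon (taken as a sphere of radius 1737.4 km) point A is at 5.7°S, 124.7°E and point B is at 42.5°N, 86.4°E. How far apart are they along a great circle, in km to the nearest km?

1802 km

Let φ₁ = -0.0995 rad, φ₂ = 0.7418 rad, and Δλ = -0.6685 rad.
cos c = sin φ₁ sin φ₂ + cos φ₁ cos φ₂ cos Δλ = (-0.0993)(0.6756) + (0.9951)(0.7373)(0.7848) = 0.50864,
so c = arccos(0.50864) = 1.03719 rad.
Distance = R·c = 1737.4 × 1.0372 ≈ 1802 km.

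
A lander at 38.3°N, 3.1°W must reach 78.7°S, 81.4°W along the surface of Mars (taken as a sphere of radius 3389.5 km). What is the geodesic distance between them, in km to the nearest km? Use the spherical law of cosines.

7407 km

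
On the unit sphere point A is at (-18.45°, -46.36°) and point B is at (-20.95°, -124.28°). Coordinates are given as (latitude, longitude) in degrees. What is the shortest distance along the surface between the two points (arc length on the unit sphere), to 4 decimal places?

Let φ₁ = -0.3220 rad, φ₂ = -0.3656 rad, and Δλ = -1.3600 rad.
Haversine: a = sin²(Δφ/2) + cos φ₁ cos φ₂ sin²(Δλ/2) = 0.0005 + (0.9486)(0.9339)(0.3954) = 0.35072.
Central angle c = 2·arcsin(√a) = 1.26762 rad.
On the unit sphere the arc length equals the central angle: 1.2676.

1.2676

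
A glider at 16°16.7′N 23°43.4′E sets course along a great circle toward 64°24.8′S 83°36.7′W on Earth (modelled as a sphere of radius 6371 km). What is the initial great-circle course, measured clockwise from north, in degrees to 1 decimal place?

206.4°

With φ₁ = 0.2841, φ₂ = -1.1242, Δλ = -1.8733 rad, the forward-azimuth formula gives
θ = atan2( sin Δλ cos φ₂ , cos φ₁ sin φ₂ − sin φ₁ cos φ₂ cos Δλ ) = atan2(-0.4123, -0.8297) = -153.58°.
Adding 360° brings this into [0°, 360°): 206.4°.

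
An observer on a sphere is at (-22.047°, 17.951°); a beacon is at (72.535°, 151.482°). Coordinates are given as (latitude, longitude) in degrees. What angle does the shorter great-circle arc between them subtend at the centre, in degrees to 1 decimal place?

123.3°

With latitudes φ₁ = -22.047°, φ₂ = 72.535° and longitude difference Δλ = 133.531°:
cos c = sin φ₁ sin φ₂ + cos φ₁ cos φ₂ cos Δλ = (-0.3754)(0.9539) + (0.9269)(0.3001)(-0.6887) = -0.54966,
so c = arccos(-0.54966) = 2.15275 rad.
So the angular separation is 123.3°.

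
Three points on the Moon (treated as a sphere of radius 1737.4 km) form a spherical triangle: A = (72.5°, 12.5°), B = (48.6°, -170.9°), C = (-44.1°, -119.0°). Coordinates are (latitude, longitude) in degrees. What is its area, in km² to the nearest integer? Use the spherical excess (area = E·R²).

Side lengths (central angles): a = 1.8018, b = 2.5095, c = 1.0276 rad; semiperimeter s = 2.6695.
By l'Huilier's theorem, tan(E/4) = √[tan(s/2) tan((s−a)/2) tan((s−b)/2) tan((s−c)/2)], giving spherical excess E = 1.5464 rad.
Area = E·R² = 1.5464 × (1737.4)² ≈ 4668013 km².

4668013 km²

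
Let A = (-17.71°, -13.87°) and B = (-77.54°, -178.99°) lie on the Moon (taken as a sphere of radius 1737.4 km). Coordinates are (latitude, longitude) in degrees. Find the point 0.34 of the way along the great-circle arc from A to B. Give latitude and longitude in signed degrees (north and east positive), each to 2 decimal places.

Central angle δ = 1.4722 rad. Interpolating on the sphere with fraction f = 0.34:
P = [sin((1−f)δ)·A + sin(fδ)·B] / sin δ = 0.8299·A + 0.4823·B in Cartesian coordinates,
giving P = (0.6634, -0.1913, -0.7233), i.e. latitude -46.33°, longitude -16.09°.

-46.33°, -16.09°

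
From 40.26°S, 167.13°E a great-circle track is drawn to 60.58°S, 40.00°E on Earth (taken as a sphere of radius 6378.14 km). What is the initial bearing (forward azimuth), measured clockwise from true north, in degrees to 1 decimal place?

With φ₁ = -0.7027, φ₂ = -1.0573, Δλ = -2.2188 rad, the forward-azimuth formula gives
θ = atan2( sin Δλ cos φ₂ , cos φ₁ sin φ₂ − sin φ₁ cos φ₂ cos Δλ ) = atan2(-0.3916, -0.8563) = -155.42°.
Adding 360° brings this into [0°, 360°): 204.6°.

204.6°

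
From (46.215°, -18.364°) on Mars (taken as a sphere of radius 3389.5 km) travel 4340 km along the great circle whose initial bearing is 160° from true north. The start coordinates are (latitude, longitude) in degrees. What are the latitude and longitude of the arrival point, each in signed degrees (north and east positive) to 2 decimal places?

-24.60°, 2.76°

Angular distance δ = d/R = 4340/3389.5 = 1.28042 rad; initial bearing θ = 2.7925 rad.
sin φ₂ = sin φ₁ cos δ + cos φ₁ sin δ cos θ = (0.7219)(0.2863) + (0.6920)(0.9581)(-0.9397) = -0.4163, so φ₂ = -24.60°.
Δλ = atan2(sin θ sin δ cos φ₁, cos δ − sin φ₁ sin φ₂) = atan2(0.2268, 0.5869) = 21.126°.
λ₂ = -18.364° + 21.126° = 2.76°.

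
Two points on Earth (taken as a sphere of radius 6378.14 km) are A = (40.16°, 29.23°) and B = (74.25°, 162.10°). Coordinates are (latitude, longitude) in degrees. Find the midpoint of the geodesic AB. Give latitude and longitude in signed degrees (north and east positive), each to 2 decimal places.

69.13°, 48.17°

Central angle δ = 1.0706 rad. Interpolating on the sphere with fraction f = 0.5:
P = [sin((1−f)δ)·A + sin(fδ)·B] / sin δ = 0.5813·A + 0.5813·B in Cartesian coordinates,
giving P = (0.2375, 0.2654, 0.9344), i.e. latitude 69.13°, longitude 48.17°.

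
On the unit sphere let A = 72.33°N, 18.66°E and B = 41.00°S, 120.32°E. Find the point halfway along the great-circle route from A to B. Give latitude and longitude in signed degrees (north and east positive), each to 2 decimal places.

The central angle between A and B is δ = 2.3069 rad.
With f = 0.5, the slerp weights are sin((1−f)δ)/sin δ = 1.2335 and sin(fδ)/sin δ = 1.2335.
Weighted sum of the unit vectors: (1.2335)·(0.2876,0.0971,0.9528) + (1.2335)·(-0.3810,0.6515,-0.6561) = (-0.1152, 0.9234, 0.3661).
Converting back: φ = atan2(z, √(x²+y²)) = 21.47°, λ = atan2(y, x) = 97.11°.

21.47°, 97.11°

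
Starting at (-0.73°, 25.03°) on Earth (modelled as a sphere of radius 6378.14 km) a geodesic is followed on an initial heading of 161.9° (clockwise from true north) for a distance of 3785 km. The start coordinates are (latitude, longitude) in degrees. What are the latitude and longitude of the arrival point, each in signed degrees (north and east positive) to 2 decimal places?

Angular distance δ = d/R = 3785/6378.14 = 0.59343 rad; initial bearing θ = 2.8257 rad.
sin φ₂ = sin φ₁ cos δ + cos φ₁ sin δ cos θ = (-0.0127)(0.8290) + (0.9999)(0.5592)(-0.9505) = -0.5421, so φ₂ = -32.82°.
Δλ = atan2(sin θ sin δ cos φ₁, cos δ − sin φ₁ sin φ₂) = atan2(0.1737, 0.8221) = 11.931°.
λ₂ = 25.030° + 11.931° = 36.96°.

-32.82°, 36.96°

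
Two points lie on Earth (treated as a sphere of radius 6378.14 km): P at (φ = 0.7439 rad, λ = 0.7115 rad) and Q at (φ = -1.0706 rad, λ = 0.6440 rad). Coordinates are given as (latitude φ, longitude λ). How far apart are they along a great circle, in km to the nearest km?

With latitudes φ₁ = 42.622°, φ₂ = -61.341° and longitude difference Δλ = -3.867°:
Haversine: a = sin²(Δφ/2) + cos φ₁ cos φ₂ sin²(Δλ/2) = 0.6206 + (0.7358)(0.4796)(0.0011) = 0.62105.
Central angle c = 2·arcsin(√a) = 1.81533 rad.
Distance = R·c = 6378.14 × 1.8153 ≈ 11578 km.

11578 km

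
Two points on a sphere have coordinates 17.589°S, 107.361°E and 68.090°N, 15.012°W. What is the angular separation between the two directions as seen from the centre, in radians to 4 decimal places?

2.0610 rad

Let φ₁ = -0.3070 rad, φ₂ = 1.1884 rad, and Δλ = -2.1358 rad.
cos c = sin φ₁ sin φ₂ + cos φ₁ cos φ₂ cos Δλ = (-0.3022)(0.9278) + (0.9532)(0.3731)(-0.5354) = -0.47081,
so c = arccos(-0.47081) = 2.06101 rad.
So the angular separation is 2.0610 rad.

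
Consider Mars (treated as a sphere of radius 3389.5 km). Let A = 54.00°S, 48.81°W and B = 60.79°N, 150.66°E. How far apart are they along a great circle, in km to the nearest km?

9913 km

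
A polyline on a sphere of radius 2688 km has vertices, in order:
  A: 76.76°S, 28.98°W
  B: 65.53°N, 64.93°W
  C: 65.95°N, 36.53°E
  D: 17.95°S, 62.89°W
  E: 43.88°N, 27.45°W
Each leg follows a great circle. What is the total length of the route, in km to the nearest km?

Leg A→B: central angle 2.5136 rad, distance 6756.5 km.
Leg B→C: central angle 0.6474 rad, distance 1740.3 km.
Leg C→D: central angle 1.9229 rad, distance 5168.8 km.
Leg D→E: central angle 1.2185 rad, distance 3275.4 km.
Total: 6756.5 + 1740.3 + 5168.8 + 3275.4 ≈ 16941 km.

16941 km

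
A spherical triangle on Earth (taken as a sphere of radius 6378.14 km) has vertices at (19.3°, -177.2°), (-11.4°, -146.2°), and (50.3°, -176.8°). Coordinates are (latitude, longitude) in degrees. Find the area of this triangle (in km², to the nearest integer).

7157429 km²

Side lengths (central angles): a = 1.1735, b = 0.5411, c = 0.7558 rad; semiperimeter s = 1.2352.
By l'Huilier's theorem, tan(E/4) = √[tan(s/2) tan((s−a)/2) tan((s−b)/2) tan((s−c)/2)], giving spherical excess E = 0.1759 rad.
Area = E·R² = 0.1759 × (6378.14)² ≈ 7157429 km².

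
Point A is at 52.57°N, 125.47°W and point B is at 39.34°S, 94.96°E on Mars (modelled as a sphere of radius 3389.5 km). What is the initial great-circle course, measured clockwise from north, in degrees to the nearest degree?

279°

With φ₁ = 0.9175, φ₂ = -0.6866, Δλ = -2.4360 rad, the forward-azimuth formula gives
θ = atan2( sin Δλ cos φ₂ , cos φ₁ sin φ₂ − sin φ₁ cos φ₂ cos Δλ ) = atan2(-0.5016, 0.0822) = -80.69°.
Adding 360° brings this into [0°, 360°): 279°.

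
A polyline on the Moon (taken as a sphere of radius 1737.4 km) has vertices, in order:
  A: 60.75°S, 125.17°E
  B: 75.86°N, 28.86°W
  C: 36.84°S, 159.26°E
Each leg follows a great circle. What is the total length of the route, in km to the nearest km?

9195 km

Leg A→B: central angle 2.8350 rad, distance 4925.6 km.
Leg B→C: central angle 2.4575 rad, distance 4269.6 km.
Total: 4925.6 + 4269.6 ≈ 9195 km.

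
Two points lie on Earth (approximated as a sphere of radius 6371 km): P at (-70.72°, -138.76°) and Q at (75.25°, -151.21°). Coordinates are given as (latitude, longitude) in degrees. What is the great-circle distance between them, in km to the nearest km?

16254 km

With latitudes φ₁ = -70.720°, φ₂ = 75.250° and longitude difference Δλ = -12.450°:
cos c = sin φ₁ sin φ₂ + cos φ₁ cos φ₂ cos Δλ = (-0.9439)(0.9670) + (0.3302)(0.2546)(0.9765) = -0.83072,
so c = arccos(-0.83072) = 2.55120 rad.
Distance = R·c = 6371 × 2.5512 ≈ 16254 km.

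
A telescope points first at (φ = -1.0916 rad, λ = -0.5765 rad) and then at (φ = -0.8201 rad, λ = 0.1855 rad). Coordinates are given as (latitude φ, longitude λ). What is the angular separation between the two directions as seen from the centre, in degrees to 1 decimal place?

In radians: φ₁ = -1.0916, φ₂ = -0.8201, Δλ = 43.659° = 0.7620 rad.
cos c = sin φ₁ sin φ₂ + cos φ₁ cos φ₂ cos Δλ = (-0.8874)(-0.7312) + (0.4611)(0.6821)(0.7235) = 0.87639,
so c = arccos(0.87639) = 0.50248 rad.
So the angular separation is 28.8°.

28.8°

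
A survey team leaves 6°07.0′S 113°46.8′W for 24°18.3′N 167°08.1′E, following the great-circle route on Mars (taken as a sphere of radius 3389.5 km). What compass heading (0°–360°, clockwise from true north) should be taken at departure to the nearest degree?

296°

With φ₁ = -0.1068, φ₂ = 0.4242, Δλ = -1.3803 rad, the forward-azimuth formula gives
θ = atan2( sin Δλ cos φ₂ , cos φ₁ sin φ₂ − sin φ₁ cos φ₂ cos Δλ ) = atan2(-0.8949, 0.4276) = -64.46°.
Adding 360° brings this into [0°, 360°): 296°.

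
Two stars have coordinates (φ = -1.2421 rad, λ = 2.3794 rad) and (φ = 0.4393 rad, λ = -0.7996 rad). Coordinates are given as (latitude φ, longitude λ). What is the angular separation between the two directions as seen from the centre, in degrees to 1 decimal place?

With latitudes φ₁ = -71.167°, φ₂ = 25.170° and longitude difference Δλ = 177.857°:
Haversine: a = sin²(Δφ/2) + cos φ₁ cos φ₂ sin²(Δλ/2) = 0.5552 + (0.3228)(0.9050)(0.9997) = 0.84725.
Central angle c = 2·arcsin(√a) = 2.33851 rad.
So the angular separation is 134.0°.

134.0°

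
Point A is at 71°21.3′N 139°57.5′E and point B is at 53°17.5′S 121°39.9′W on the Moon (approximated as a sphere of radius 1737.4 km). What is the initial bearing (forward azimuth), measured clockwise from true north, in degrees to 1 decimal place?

106.4°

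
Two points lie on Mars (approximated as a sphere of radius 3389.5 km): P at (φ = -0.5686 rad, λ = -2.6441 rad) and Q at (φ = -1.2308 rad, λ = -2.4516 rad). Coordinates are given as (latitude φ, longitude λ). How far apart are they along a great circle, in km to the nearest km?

In radians: φ₁ = -0.5686, φ₂ = -1.2308, Δλ = 11.029° = 0.1925 rad.
cos c = sin φ₁ sin φ₂ + cos φ₁ cos φ₂ cos Δλ = (-0.5385)(-0.9428) + (0.8427)(0.3335)(0.9815) = 0.78345,
so c = arccos(0.78345) = 0.67060 rad.
Distance = R·c = 3389.5 × 0.6706 ≈ 2273 km.

2273 km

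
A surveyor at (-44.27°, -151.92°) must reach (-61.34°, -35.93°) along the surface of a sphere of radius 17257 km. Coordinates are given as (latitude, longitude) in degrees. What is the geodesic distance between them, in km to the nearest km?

18819 km

With latitudes φ₁ = -44.270°, φ₂ = -61.340° and longitude difference Δλ = 115.990°:
cos c = sin φ₁ sin φ₂ + cos φ₁ cos φ₂ cos Δλ = (-0.6980)(-0.8775) + (0.7161)(0.4796)(-0.4382) = 0.46202,
so c = arccos(0.46202) = 1.09052 rad.
Distance = R·c = 17257 × 1.0905 ≈ 18819 km.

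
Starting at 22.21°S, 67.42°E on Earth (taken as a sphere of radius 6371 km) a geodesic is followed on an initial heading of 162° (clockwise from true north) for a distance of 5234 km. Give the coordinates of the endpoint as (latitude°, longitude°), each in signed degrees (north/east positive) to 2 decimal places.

-64.44°, 99.05°

Angular distance δ = d/R = 5234/6371 = 0.82154 rad; initial bearing θ = 2.8274 rad.
sin φ₂ = sin φ₁ cos δ + cos φ₁ sin δ cos θ = (-0.3780)(0.6811) + (0.9258)(0.7322)(-0.9511) = -0.9021, so φ₂ = -64.44°.
Δλ = atan2(sin θ sin δ cos φ₁, cos δ − sin φ₁ sin φ₂) = atan2(0.2095, 0.3401) = 31.631°.
λ₂ = 67.420° + 31.631° = 99.05°.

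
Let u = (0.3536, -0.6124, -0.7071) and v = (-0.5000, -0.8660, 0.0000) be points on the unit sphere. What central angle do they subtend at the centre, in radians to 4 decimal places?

1.2094 rad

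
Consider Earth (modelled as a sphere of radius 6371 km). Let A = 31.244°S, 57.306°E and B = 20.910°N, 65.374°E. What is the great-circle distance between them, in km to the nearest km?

With latitudes φ₁ = -31.244°, φ₂ = 20.910° and longitude difference Δλ = 8.068°:
cos c = sin φ₁ sin φ₂ + cos φ₁ cos φ₂ cos Δλ = (-0.5187)(0.3569) + (0.8550)(0.9341)(0.9901) = 0.60564,
so c = arccos(0.60564) = 0.92023 rad.
Distance = R·c = 6371 × 0.9202 ≈ 5863 km.

5863 km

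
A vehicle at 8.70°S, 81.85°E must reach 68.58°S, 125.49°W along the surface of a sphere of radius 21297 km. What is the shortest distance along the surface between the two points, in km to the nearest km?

37305 km

In radians: φ₁ = -0.1518, φ₂ = -1.1969, Δλ = 152.660° = 2.6644 rad.
Haversine: a = sin²(Δφ/2) + cos φ₁ cos φ₂ sin²(Δλ/2) = 0.2491 + (0.9885)(0.3652)(0.9441) = 0.58993.
Central angle c = 2·arcsin(√a) = 1.75164 rad.
Distance = R·c = 21297 × 1.7516 ≈ 37305 km.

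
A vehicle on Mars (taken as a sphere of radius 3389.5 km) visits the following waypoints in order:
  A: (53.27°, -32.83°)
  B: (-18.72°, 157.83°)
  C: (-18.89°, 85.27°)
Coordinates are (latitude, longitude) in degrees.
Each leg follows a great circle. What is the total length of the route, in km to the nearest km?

12577 km

Leg A→B: central angle 2.5216 rad, distance 8546.8 km.
Leg B→C: central angle 1.1891 rad, distance 4030.5 km.
Total: 8546.8 + 4030.5 ≈ 12577 km.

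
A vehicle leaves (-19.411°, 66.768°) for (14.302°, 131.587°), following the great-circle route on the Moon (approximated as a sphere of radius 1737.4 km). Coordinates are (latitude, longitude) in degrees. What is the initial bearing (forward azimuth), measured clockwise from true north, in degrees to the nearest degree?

With φ₁ = -0.3388, φ₂ = 0.2496, Δλ = 1.1313 rad, the forward-azimuth formula gives
θ = atan2( sin Δλ cos φ₂ , cos φ₁ sin φ₂ − sin φ₁ cos φ₂ cos Δλ ) = atan2(0.8769, 0.3700) = 67.12°.
So the initial bearing is 67°.

67°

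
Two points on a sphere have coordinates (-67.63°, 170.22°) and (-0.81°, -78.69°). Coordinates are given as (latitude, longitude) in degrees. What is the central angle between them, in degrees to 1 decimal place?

Let φ₁ = -1.1804 rad, φ₂ = -0.0141 rad, and Δλ = 1.9389 rad.
cos c = sin φ₁ sin φ₂ + cos φ₁ cos φ₂ cos Δλ = (-0.9247)(-0.0141) + (0.3806)(0.9999)(-0.3598) = -0.12386,
so c = arccos(-0.12386) = 1.69498 rad.
So the angular separation is 97.1°.

97.1°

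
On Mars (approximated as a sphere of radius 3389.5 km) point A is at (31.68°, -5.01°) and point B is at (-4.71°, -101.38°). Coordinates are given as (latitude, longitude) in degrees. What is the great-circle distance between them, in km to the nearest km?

In radians: φ₁ = 0.5529, φ₂ = -0.0822, Δλ = -96.370° = -1.6820 rad.
Haversine: a = sin²(Δφ/2) + cos φ₁ cos φ₂ sin²(Δλ/2) = 0.0975 + (0.8510)(0.9966)(0.5555) = 0.56861.
Central angle c = 2·arcsin(√a) = 1.70845 rad.
Distance = R·c = 3389.5 × 1.7085 ≈ 5791 km.

5791 km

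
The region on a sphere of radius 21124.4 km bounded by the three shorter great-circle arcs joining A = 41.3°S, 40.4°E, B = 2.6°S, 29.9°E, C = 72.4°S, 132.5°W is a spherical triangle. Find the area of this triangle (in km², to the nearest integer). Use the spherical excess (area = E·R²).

Side lengths (central angles): a = 1.8180, b = 1.1553, c = 0.6953 rad; semiperimeter s = 1.8343.
By l'Huilier's theorem, tan(E/4) = √[tan(s/2) tan((s−a)/2) tan((s−b)/2) tan((s−c)/2)], giving spherical excess E = 0.1959 rad.
Area = E·R² = 0.1959 × (21124.4)² ≈ 87431110 km².

87431110 km²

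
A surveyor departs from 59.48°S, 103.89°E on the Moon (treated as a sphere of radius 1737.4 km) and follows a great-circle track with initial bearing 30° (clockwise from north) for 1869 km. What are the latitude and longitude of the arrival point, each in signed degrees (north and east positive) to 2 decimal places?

Angular distance δ = d/R = 1869/1737.4 = 1.07575 rad; initial bearing θ = 0.5236 rad.
sin φ₂ = sin φ₁ cos δ + cos φ₁ sin δ cos θ = (-0.8615)(0.4751) + (0.5078)(0.8799)(0.8660) = -0.0223, so φ₂ = -1.28°.
Δλ = atan2(sin θ sin δ cos φ₁, cos δ − sin φ₁ sin φ₂) = atan2(0.2234, 0.4559) = 26.109°.
λ₂ = 103.890° + 26.109° = 130.00°.

-1.28°, 130.00°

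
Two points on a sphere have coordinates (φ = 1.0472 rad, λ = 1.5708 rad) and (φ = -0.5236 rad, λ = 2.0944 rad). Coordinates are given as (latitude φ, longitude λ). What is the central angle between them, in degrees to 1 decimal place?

Let φ₁ = 1.0472 rad, φ₂ = -0.5236 rad, and Δλ = 0.5236 rad.
Haversine: a = sin²(Δφ/2) + cos φ₁ cos φ₂ sin²(Δλ/2) = 0.5000 + (0.5000)(0.8660)(0.0670) = 0.52901.
Central angle c = 2·arcsin(√a) = 1.62885 rad.
So the angular separation is 93.3°.

93.3°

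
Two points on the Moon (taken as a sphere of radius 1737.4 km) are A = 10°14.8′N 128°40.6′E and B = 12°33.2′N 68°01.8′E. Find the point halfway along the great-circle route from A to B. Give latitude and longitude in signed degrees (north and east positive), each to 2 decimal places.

The central angle between A and B is δ = 1.0362 rad.
With f = 0.5, the slerp weights are sin((1−f)δ)/sin δ = 0.5755 and sin(fδ)/sin δ = 0.5755.
Weighted sum of the unit vectors: (0.5755)·(-0.6150,0.7682,0.1779) + (0.5755)·(0.3652,0.9052,0.2173) = (-0.1438, 0.9631, 0.2275).
Converting back: φ = atan2(z, √(x²+y²)) = 13.15°, λ = atan2(y, x) = 98.49°.

13.15°, 98.49°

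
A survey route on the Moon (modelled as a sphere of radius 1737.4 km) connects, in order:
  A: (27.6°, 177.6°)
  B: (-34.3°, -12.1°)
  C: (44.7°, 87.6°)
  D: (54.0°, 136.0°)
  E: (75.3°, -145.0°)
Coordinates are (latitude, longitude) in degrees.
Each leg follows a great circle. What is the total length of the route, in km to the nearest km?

Leg A→B: central angle 2.9553 rad, distance 5134.6 km.
Leg B→C: central angle 2.0890 rad, distance 3629.4 km.
Leg C→D: central angle 0.5615 rad, distance 975.6 km.
Leg D→E: central angle 0.6249 rad, distance 1085.8 km.
Total: 5134.6 + 3629.4 + 975.6 + 1085.8 ≈ 10825 km.

10825 km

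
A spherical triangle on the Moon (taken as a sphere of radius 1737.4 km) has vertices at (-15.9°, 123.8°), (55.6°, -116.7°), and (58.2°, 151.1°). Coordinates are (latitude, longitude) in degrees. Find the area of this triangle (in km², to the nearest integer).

1228143 km²

Side lengths (central angles): a = 0.8095, b = 1.3515, c = 2.0870 rad; semiperimeter s = 2.1241.
By l'Huilier's theorem, tan(E/4) = √[tan(s/2) tan((s−a)/2) tan((s−b)/2) tan((s−c)/2)], giving spherical excess E = 0.4069 rad.
Area = E·R² = 0.4069 × (1737.4)² ≈ 1228143 km².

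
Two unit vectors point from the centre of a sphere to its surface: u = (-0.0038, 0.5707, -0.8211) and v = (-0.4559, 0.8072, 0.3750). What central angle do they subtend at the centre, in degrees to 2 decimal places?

81.11°

u·v = 0.1545; |u| = 1.0000, |v| = 1.0000.
cos θ = (u·v)/(|u||v|) = 0.1545, so θ = 81.11°.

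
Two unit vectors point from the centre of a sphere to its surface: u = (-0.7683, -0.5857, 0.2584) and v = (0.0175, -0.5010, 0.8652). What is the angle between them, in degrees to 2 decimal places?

59.76°

u·v = 0.5036; |u| = 1.0000, |v| = 0.9999.
cos θ = (u·v)/(|u||v|) = 0.5036, so θ = 59.76°.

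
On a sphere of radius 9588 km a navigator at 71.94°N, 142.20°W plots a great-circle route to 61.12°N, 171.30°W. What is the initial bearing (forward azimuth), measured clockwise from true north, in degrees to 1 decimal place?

Δλ = -29.100° = -0.5079 rad.
y = sin Δλ · cos φ₂ = (-0.4863)(0.4830) = -0.2349
x = cos φ₁ sin φ₂ − sin φ₁ cos φ₂ cos Δλ = (0.3100)(0.8756) − (0.9507)(0.4830)(0.8738) = -0.1298
θ = atan2(y, x) = -118.92°; adding 360° gives 241.1°.

241.1°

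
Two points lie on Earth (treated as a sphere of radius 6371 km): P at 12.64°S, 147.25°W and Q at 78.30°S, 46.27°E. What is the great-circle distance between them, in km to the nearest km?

9868 km

With latitudes φ₁ = -12.640°, φ₂ = -78.300° and longitude difference Δλ = -166.480°:
cos c = sin φ₁ sin φ₂ + cos φ₁ cos φ₂ cos Δλ = (-0.2188)(-0.9792) + (0.9758)(0.2028)(-0.9723) = 0.02189,
so c = arccos(0.02189) = 1.54891 rad.
Distance = R·c = 6371 × 1.5489 ≈ 9868 km.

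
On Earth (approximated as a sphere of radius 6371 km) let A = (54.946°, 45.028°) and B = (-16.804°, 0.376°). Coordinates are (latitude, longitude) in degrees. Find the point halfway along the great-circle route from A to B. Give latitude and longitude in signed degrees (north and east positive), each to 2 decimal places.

20.39°, 16.84°

Central angle δ = 1.4157 rad. Interpolating on the sphere with fraction f = 0.5:
P = [sin((1−f)δ)·A + sin(fδ)·B] / sin δ = 0.6581·A + 0.6581·B in Cartesian coordinates,
giving P = (0.8971, 0.2715, 0.3485), i.e. latitude 20.39°, longitude 16.84°.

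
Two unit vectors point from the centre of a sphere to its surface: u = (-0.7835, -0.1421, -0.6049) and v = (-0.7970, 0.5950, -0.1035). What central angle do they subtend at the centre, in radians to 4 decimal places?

0.9241 rad

u·v = 0.6025; |u| = 1.0000, |v| = 1.0000.
cos θ = (u·v)/(|u||v|) = 0.6025, so θ = 0.9241 rad.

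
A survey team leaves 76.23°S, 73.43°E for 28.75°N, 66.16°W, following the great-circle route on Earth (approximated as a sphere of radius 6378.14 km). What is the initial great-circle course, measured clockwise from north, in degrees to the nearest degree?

With φ₁ = -1.3305, φ₂ = 0.5018, Δλ = -2.4363 rad, the forward-azimuth formula gives
θ = atan2( sin Δλ cos φ₂ , cos φ₁ sin φ₂ − sin φ₁ cos φ₂ cos Δλ ) = atan2(-0.5683, -0.5339) = -133.21°.
Adding 360° brings this into [0°, 360°): 227°.

227°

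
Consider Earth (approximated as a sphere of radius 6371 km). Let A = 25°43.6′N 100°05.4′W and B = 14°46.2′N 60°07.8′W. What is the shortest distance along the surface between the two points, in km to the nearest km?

In radians: φ₁ = 0.4490, φ₂ = 0.2578, Δλ = 39.960° = 0.6974 rad.
Haversine: a = sin²(Δφ/2) + cos φ₁ cos φ₂ sin²(Δλ/2) = 0.0091 + (0.9009)(0.9670)(0.1168) = 0.11082.
Central angle c = 2·arcsin(√a) = 0.67874 rad.
Distance = R·c = 6371 × 0.6787 ≈ 4324 km.

4324 km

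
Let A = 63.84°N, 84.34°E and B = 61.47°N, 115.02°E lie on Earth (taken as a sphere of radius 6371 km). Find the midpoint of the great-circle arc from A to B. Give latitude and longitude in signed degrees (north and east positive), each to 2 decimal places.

63.49°, 100.31°

Central angle δ = 0.2469 rad. Interpolating on the sphere with fraction f = 0.5:
P = [sin((1−f)δ)·A + sin(fδ)·B] / sin δ = 0.5038·A + 0.5038·B in Cartesian coordinates,
giving P = (-0.0799, 0.4391, 0.8949), i.e. latitude 63.49°, longitude 100.31°.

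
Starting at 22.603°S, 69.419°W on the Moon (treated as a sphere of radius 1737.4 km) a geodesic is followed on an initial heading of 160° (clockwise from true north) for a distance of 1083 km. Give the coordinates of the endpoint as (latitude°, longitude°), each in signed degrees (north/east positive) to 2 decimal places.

-54.93°, -49.08°

Angular distance δ = d/R = 1083/1737.4 = 0.62335 rad; initial bearing θ = 2.7925 rad.
sin φ₂ = sin φ₁ cos δ + cos φ₁ sin δ cos θ = (-0.3843)(0.8119) + (0.9232)(0.5838)(-0.9397) = -0.8185, so φ₂ = -54.93°.
Δλ = atan2(sin θ sin δ cos φ₁, cos δ − sin φ₁ sin φ₂) = atan2(0.1843, 0.4974) = 20.335°.
λ₂ = -69.419° + 20.335° = -49.08°.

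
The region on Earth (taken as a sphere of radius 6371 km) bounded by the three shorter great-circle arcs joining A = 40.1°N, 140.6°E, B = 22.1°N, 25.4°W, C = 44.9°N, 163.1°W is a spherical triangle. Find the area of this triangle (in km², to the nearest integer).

Side lengths (central angles): a = 1.7925, b = 0.7147, c = 2.0323 rad; semiperimeter s = 2.2697.
By l'Huilier's theorem, tan(E/4) = √[tan(s/2) tan((s−a)/2) tan((s−b)/2) tan((s−c)/2)], giving spherical excess E = 0.9709 rad.
Area = E·R² = 0.9709 × (6371)² ≈ 39410105 km².

39410105 km²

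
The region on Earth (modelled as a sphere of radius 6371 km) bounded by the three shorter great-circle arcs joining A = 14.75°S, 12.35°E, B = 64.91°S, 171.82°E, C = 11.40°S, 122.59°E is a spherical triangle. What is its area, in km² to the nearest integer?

56761232 km²

Side lengths (central angles): a = 1.1035, b = 1.8521, c = 1.7249 rad; semiperimeter s = 2.3402.
By l'Huilier's theorem, tan(E/4) = √[tan(s/2) tan((s−a)/2) tan((s−b)/2) tan((s−c)/2)], giving spherical excess E = 1.3984 rad.
Area = E·R² = 1.3984 × (6371)² ≈ 56761232 km².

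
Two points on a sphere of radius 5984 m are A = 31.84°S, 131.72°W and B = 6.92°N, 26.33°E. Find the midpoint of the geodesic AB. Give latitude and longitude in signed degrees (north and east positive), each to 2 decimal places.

-47.13°, -30.85°

Central angle δ = 2.5788 rad. Interpolating on the sphere with fraction f = 0.5:
P = [sin((1−f)δ)·A + sin(fδ)·B] / sin δ = 1.8005·A + 1.8005·B in Cartesian coordinates,
giving P = (0.5840, -0.3489, -0.7329), i.e. latitude -47.13°, longitude -30.85°.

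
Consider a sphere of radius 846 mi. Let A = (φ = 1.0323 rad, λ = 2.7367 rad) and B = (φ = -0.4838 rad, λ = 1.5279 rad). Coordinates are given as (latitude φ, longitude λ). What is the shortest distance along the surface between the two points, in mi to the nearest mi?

With latitudes φ₁ = 59.146°, φ₂ = -27.720° and longitude difference Δλ = -69.259°:
cos c = sin φ₁ sin φ₂ + cos φ₁ cos φ₂ cos Δλ = (0.8585)(-0.4651) + (0.5128)(0.8852)(0.3541) = -0.23854,
so c = arccos(-0.23854) = 1.81166 rad.
Distance = R·c = 846 × 1.8117 ≈ 1533 mi.

1533 mi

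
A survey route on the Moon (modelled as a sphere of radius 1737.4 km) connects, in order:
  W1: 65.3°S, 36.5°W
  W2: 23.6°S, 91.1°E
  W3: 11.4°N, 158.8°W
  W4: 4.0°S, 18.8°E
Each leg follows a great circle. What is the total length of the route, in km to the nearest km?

11146 km

Leg W1→W2: central angle 1.4403 rad, distance 2502.4 km.
Leg W2→W3: central angle 1.9691 rad, distance 3421.1 km.
Leg W3→W4: central angle 3.0059 rad, distance 5222.5 km.
Total: 2502.4 + 3421.1 + 5222.5 ≈ 11146 km.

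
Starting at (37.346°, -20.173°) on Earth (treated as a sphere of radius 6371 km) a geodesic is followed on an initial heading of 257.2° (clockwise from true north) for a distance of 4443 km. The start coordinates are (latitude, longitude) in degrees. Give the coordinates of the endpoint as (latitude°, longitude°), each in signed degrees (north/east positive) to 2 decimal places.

Angular distance δ = d/R = 4443/6371 = 0.69738 rad; initial bearing θ = 4.4890 rad.
sin φ₂ = sin φ₁ cos δ + cos φ₁ sin δ cos θ = (0.6066)(0.7665) + (0.7950)(0.6422)(-0.2215) = 0.3519, so φ₂ = 20.60°.
Δλ = atan2(sin θ sin δ cos φ₁, cos δ − sin φ₁ sin φ₂) = atan2(-0.4979, 0.5531) = -41.993°.
λ₂ = -20.173° − 41.993° = -62.17°.

20.60°, -62.17°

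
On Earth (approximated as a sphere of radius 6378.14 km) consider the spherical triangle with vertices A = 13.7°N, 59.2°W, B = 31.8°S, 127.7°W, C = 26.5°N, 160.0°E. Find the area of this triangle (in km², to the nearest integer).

Side lengths (central angles): a = 1.5747, b = 2.1750, c = 1.3920 rad; semiperimeter s = 2.5709.
By l'Huilier's theorem, tan(E/4) = √[tan(s/2) tan((s−a)/2) tan((s−b)/2) tan((s−c)/2)], giving spherical excess E = 1.8501 rad.
Area = E·R² = 1.8501 × (6378.14)² ≈ 75262574 km².

75262574 km²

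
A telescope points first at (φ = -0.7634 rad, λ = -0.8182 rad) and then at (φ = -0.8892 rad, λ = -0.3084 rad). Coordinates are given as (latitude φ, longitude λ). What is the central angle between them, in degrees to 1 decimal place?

Let φ₁ = -0.7634 rad, φ₂ = -0.8892 rad, and Δλ = 0.5098 rad.
cos c = sin φ₁ sin φ₂ + cos φ₁ cos φ₂ cos Δλ = (-0.6914)(-0.7766) + (0.7225)(0.6300)(0.8728) = 0.93422,
so c = arccos(0.93422) = 0.36474 rad.
So the angular separation is 20.9°.

20.9°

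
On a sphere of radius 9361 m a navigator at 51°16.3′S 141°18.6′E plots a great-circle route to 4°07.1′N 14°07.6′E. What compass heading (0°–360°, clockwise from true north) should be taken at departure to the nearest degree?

242°

With φ₁ = -0.8949, φ₂ = 0.0719, Δλ = -2.2198 rad, the forward-azimuth formula gives
θ = atan2( sin Δλ cos φ₂ , cos φ₁ sin φ₂ − sin φ₁ cos φ₂ cos Δλ ) = atan2(-0.7946, -0.4253) = -118.16°.
Adding 360° brings this into [0°, 360°): 242°.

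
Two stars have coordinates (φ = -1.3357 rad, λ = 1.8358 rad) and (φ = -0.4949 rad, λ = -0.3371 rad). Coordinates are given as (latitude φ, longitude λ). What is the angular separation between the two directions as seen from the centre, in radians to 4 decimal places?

1.2177 rad

In radians: φ₁ = -1.3357, φ₂ = -0.4949, Δλ = -124.498° = -2.1729 rad.
cos c = sin φ₁ sin φ₂ + cos φ₁ cos φ₂ cos Δλ = (-0.9725)(-0.4749) + (0.2329)(0.8800)(-0.5664) = 0.34578,
so c = arccos(0.34578) = 1.21773 rad.
So the angular separation is 1.2177 rad.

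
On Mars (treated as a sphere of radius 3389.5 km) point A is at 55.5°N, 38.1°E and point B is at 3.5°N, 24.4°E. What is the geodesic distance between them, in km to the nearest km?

Let φ₁ = 0.9687 rad, φ₂ = 0.0611 rad, and Δλ = -0.2391 rad.
cos c = sin φ₁ sin φ₂ + cos φ₁ cos φ₂ cos Δλ = (0.8241)(0.0610) + (0.5664)(0.9981)(0.9715) = 0.59958,
so c = arccos(0.59958) = 0.92782 rad.
Distance = R·c = 3389.5 × 0.9278 ≈ 3145 km.

3145 km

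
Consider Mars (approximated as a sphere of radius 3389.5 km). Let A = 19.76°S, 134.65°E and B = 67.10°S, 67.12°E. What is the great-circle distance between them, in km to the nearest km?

In radians: φ₁ = -0.3449, φ₂ = -1.1711, Δλ = -67.530° = -1.1786 rad.
cos c = sin φ₁ sin φ₂ + cos φ₁ cos φ₂ cos Δλ = (-0.3381)(-0.9212) + (0.9411)(0.3891)(0.3822) = 0.45140,
so c = arccos(0.45140) = 1.10246 rad.
Distance = R·c = 3389.5 × 1.1025 ≈ 3737 km.

3737 km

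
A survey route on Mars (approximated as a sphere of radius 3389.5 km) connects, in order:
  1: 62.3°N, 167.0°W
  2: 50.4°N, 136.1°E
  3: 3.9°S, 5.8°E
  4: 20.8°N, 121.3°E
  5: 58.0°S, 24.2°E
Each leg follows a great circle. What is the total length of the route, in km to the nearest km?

22273 km

Leg 1→2: central angle 0.5661 rad, distance 1918.7 km.
Leg 2→3: central angle 2.0530 rad, distance 6958.6 km.
Leg 3→4: central angle 2.0105 rad, distance 6814.6 km.
Leg 4→5: central angle 1.9416 rad, distance 6581.1 km.
Total: 1918.7 + 6958.6 + 6814.6 + 6581.1 ≈ 22273 km.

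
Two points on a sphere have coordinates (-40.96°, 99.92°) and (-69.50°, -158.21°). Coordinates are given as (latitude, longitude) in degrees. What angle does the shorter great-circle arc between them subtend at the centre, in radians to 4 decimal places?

0.9769 rad

With latitudes φ₁ = -40.960°, φ₂ = -69.500° and longitude difference Δλ = 101.870°:
cos c = sin φ₁ sin φ₂ + cos φ₁ cos φ₂ cos Δλ = (-0.6555)(-0.9367) + (0.7552)(0.3502)(-0.2057) = 0.55962,
so c = arccos(0.55962) = 0.97687 rad.
So the angular separation is 0.9769 rad.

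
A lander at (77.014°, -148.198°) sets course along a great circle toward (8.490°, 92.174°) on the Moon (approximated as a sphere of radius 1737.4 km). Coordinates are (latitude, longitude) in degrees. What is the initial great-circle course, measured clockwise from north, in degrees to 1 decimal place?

300.7°

With φ₁ = 1.3441, φ₂ = 0.1482, Δλ = -2.0879 rad, the forward-azimuth formula gives
θ = atan2( sin Δλ cos φ₂ , cos φ₁ sin φ₂ − sin φ₁ cos φ₂ cos Δλ ) = atan2(-0.8597, 0.5096) = -59.34°.
Adding 360° brings this into [0°, 360°): 300.7°.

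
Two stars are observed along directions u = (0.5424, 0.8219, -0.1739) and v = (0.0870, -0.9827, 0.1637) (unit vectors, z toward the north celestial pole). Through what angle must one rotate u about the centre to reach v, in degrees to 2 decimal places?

142.09°

u·v = -0.7890; |u| = 1.0000, |v| = 1.0000.
cos θ = (u·v)/(|u||v|) = -0.7890, so θ = 142.09°.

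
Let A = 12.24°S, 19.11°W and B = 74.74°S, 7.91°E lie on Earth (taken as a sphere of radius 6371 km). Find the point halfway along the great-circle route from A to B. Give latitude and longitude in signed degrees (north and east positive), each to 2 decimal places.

-44.02°, -13.47°

Central angle δ = 1.1222 rad. Interpolating on the sphere with fraction f = 0.5:
P = [sin((1−f)δ)·A + sin(fδ)·B] / sin δ = 0.5906·A + 0.5906·B in Cartesian coordinates,
giving P = (0.6993, -0.1676, -0.6949), i.e. latitude -44.02°, longitude -13.47°.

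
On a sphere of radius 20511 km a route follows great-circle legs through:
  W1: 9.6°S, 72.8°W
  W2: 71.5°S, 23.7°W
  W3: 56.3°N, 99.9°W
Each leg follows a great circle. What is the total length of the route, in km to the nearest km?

74119 km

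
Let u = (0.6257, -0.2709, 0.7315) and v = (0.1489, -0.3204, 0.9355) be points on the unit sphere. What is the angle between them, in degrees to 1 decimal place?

u·v = 0.8643; |u| = 1.0000, |v| = 1.0000.
cos θ = (u·v)/(|u||v|) = 0.8643, so θ = 30.2°.

30.2°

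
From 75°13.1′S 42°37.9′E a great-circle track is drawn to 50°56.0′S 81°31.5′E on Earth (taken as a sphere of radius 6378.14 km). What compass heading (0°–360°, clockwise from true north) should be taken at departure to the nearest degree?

55°

With φ₁ = -1.3128, φ₂ = -0.8890, Δλ = 0.6788 rad, the forward-azimuth formula gives
θ = atan2( sin Δλ cos φ₂ , cos φ₁ sin φ₂ − sin φ₁ cos φ₂ cos Δλ ) = atan2(0.3957, 0.2762) = 55.09°.
So the initial bearing is 55°.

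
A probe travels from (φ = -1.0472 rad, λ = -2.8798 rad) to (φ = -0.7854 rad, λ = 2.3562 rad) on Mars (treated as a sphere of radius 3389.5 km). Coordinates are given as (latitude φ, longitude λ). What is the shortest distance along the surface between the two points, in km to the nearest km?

2242 km

In radians: φ₁ = -1.0472, φ₂ = -0.7854, Δλ = -59.999° = -1.0472 rad.
Haversine: a = sin²(Δφ/2) + cos φ₁ cos φ₂ sin²(Δλ/2) = 0.0170 + (0.5000)(0.7071)(0.2500) = 0.10542.
Central angle c = 2·arcsin(√a) = 0.66137 rad.
Distance = R·c = 3389.5 × 0.6614 ≈ 2242 km.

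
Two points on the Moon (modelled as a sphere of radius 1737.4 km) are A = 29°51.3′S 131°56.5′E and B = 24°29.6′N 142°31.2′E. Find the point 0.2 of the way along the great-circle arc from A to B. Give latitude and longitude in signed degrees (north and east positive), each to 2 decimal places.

Central angle δ = 0.9650 rad. Interpolating on the sphere with fraction f = 0.2:
P = [sin((1−f)δ)·A + sin(fδ)·B] / sin δ = 0.8486·A + 0.2333·B in Cartesian coordinates,
giving P = (-0.6604, 0.6766, -0.3257), i.e. latitude -19.01°, longitude 134.30°.

-19.01°, 134.30°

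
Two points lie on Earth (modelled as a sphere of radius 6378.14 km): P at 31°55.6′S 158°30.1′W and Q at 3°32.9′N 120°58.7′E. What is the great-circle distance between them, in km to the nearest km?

Let φ₁ = -0.5572 rad, φ₂ = 0.0619 rad, and Δλ = -1.4053 rad.
cos c = sin φ₁ sin φ₂ + cos φ₁ cos φ₂ cos Δλ = (-0.5288)(0.0619) + (0.8487)(0.9981)(0.1647) = 0.10679,
so c = arccos(0.10679) = 1.46380 rad.
Distance = R·c = 6378.14 × 1.4638 ≈ 9336 km.

9336 km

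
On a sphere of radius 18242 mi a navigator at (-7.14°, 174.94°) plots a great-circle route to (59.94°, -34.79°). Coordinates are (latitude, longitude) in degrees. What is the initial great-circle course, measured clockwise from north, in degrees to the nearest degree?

Δλ = 150.270° = 2.6227 rad.
y = sin Δλ · cos φ₂ = (0.4959)(0.5009) = 0.2484
x = cos φ₁ sin φ₂ − sin φ₁ cos φ₂ cos Δλ = (0.9922)(0.8655) − (-0.1243)(0.5009)(-0.8684) = 0.8047
θ = atan2(y, x) = 17.15°, so the bearing is 17°.

17°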